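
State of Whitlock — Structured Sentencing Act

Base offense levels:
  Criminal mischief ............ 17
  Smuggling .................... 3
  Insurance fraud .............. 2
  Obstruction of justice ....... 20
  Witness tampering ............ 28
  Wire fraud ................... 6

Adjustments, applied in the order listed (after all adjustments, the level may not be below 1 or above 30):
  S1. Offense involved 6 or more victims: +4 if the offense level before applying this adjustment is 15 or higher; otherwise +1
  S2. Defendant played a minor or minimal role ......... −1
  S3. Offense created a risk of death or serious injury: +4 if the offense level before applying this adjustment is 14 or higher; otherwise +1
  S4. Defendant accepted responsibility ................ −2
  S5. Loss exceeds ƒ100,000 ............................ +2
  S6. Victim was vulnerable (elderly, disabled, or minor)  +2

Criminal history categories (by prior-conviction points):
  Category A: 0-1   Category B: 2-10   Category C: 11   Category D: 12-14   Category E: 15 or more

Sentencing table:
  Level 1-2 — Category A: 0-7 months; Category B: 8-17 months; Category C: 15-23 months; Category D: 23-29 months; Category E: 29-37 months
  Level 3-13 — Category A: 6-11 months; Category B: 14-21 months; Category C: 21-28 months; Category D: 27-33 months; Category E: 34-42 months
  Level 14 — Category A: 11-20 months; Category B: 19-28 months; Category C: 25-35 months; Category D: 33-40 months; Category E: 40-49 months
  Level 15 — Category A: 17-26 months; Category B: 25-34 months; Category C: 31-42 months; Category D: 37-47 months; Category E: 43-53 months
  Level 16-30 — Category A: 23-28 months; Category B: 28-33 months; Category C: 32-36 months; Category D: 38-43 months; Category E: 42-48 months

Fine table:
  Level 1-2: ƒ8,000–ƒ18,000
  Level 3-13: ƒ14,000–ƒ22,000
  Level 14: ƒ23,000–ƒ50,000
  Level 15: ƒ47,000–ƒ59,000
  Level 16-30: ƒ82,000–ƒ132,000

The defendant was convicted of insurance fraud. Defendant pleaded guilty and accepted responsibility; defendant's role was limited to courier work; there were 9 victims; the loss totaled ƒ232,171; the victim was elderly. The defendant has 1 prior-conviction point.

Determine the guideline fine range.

ƒ14,000–ƒ22,000

Base offense level for insurance fraud: 2.
S1 applies (level before this adjustment is 2 < 15, so +1): 2 + 1 = 3.
S2 applies: 3 − 1 = 2.
S3 does not apply.
S4 applies: 2 − 2 = 0.
S5 applies: 0 + 2 = 2.
S6 applies: 2 + 2 = 4.
Final offense level: 4.
Level 4 falls in the 3-13 band.
Fine table: Level 3-13 → ƒ14,000–ƒ22,000.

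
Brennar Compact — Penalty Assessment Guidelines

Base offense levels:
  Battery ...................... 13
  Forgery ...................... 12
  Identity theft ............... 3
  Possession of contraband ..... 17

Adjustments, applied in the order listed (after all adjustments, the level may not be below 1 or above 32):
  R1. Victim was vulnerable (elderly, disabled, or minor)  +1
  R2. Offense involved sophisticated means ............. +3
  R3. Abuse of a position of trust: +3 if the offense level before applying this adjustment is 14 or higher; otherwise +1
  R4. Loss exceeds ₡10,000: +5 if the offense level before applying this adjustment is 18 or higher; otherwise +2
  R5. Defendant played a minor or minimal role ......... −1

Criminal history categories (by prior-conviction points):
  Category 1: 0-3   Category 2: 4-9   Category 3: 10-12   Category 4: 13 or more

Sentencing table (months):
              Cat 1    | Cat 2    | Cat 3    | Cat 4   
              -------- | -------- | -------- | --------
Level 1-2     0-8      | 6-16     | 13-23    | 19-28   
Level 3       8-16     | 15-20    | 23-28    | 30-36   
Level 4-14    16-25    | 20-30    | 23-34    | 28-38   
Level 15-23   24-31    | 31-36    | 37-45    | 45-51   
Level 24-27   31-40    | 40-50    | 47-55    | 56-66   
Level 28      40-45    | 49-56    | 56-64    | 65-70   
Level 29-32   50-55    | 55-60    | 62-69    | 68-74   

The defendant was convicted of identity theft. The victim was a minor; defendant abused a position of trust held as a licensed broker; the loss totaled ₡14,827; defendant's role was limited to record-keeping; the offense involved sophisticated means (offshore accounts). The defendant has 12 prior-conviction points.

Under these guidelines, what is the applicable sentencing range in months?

Base offense level for identity theft: 3.
R1 applies: 3 + 1 = 4.
R2 applies: 4 + 3 = 7.
R3 applies (level before this adjustment is 7 < 14, so +1): 7 + 1 = 8.
R4 applies (level before this adjustment is 8 < 18, so +2): 8 + 2 = 10.
R5 applies: 10 − 1 = 9.
Final offense level: 9.
Criminal history: 12 prior points → Category 3 (10-12).
Level 9 falls in the 4-14 band.
Grid: Level 4-14 × Category 3 = 23-34 months.

23-34 months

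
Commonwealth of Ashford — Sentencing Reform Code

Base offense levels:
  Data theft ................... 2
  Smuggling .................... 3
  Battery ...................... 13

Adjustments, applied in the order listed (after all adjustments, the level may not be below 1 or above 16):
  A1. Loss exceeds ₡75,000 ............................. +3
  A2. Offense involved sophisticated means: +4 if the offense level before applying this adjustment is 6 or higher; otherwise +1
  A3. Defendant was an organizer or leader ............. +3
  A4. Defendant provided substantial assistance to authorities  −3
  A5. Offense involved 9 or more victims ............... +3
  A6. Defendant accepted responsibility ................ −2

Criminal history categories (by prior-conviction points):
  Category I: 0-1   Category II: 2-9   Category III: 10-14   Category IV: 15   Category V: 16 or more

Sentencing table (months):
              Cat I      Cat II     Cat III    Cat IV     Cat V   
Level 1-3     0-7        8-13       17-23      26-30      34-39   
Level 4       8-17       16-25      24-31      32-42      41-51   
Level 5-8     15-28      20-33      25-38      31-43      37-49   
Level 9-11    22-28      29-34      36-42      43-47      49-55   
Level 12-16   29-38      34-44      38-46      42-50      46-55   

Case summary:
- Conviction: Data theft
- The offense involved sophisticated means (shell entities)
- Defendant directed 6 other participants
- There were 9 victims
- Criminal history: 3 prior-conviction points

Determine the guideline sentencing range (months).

Base offense level for data theft: 2.
A1 does not apply.
A2 applies (level before this adjustment is 2 < 6, so +1): 2 + 1 = 3.
A3 applies: 3 + 3 = 6.
A5 applies: 6 + 3 = 9.
A6 does not apply.
Final offense level: 9.
Criminal history: 3 prior points → Category II (2-9).
Level 9 falls in the 9-11 band.
Grid: Level 9-11 × Category II = 29-34 months.

29-34 months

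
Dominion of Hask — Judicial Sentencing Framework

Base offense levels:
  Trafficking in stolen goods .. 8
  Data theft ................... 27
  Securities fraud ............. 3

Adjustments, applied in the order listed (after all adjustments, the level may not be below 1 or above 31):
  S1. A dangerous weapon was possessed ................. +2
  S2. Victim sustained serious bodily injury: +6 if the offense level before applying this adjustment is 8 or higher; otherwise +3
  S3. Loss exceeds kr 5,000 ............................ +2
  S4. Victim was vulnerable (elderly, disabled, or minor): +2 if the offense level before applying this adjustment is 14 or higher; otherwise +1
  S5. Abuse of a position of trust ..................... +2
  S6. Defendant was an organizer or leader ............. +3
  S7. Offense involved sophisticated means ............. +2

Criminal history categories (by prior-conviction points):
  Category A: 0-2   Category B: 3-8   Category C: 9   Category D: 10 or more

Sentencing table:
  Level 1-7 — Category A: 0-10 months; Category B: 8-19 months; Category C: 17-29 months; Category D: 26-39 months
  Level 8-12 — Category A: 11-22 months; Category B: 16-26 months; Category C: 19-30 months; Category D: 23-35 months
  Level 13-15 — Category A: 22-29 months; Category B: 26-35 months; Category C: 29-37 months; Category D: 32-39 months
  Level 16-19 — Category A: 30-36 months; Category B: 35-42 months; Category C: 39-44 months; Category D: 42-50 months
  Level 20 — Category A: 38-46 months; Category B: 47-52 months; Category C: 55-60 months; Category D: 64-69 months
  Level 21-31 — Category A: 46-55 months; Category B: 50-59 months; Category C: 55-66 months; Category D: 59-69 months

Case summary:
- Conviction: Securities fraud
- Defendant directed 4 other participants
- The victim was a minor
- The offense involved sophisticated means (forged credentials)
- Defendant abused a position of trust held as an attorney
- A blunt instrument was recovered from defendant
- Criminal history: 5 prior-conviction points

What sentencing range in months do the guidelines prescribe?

Base offense level for securities fraud: 3.
S1 applies: 3 + 2 = 5.
S2 does not apply.
S3 does not apply.
S4 applies (level before this adjustment is 5 < 14, so +1): 5 + 1 = 6.
S5 applies: 6 + 2 = 8.
S6 applies: 8 + 3 = 11.
S7 applies: 11 + 2 = 13.
Final offense level: 13.
Criminal history: 5 prior points → Category B (3-8).
Level 13 falls in the 13-15 band.
Grid: Level 13-15 × Category B = 26-35 months.

26-35 months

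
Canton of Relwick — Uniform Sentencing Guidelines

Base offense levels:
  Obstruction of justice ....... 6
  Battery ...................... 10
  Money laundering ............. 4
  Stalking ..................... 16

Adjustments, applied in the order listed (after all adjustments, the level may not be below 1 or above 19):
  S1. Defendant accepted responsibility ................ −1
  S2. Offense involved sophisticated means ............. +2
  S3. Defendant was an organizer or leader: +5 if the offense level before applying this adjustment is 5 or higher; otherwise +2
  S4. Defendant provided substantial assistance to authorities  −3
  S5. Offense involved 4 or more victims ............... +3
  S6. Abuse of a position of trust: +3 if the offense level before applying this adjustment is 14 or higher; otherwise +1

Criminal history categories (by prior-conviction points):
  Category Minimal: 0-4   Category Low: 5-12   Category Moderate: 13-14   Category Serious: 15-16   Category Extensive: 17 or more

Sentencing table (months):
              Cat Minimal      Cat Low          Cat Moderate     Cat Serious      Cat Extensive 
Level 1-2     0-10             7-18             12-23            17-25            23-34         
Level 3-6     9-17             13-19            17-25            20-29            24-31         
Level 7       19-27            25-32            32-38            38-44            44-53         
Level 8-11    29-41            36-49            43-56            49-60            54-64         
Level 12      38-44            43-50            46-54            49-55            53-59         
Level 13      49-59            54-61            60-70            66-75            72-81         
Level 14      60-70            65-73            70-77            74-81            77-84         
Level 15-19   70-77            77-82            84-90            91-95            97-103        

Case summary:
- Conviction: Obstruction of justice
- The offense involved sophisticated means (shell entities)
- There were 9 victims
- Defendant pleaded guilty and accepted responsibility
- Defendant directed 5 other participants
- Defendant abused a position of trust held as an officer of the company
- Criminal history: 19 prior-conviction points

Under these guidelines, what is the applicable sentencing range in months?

97-103 months

Base offense level for obstruction of justice: 6.
S1 applies: 6 − 1 = 5.
S2 applies: 5 + 2 = 7.
S3 applies (level before this adjustment is 7 ≥ 5, so +5): 7 + 5 = 12.
S4 does not apply.
S5 applies: 12 + 3 = 15.
S6 applies (level before this adjustment is 15 ≥ 14, so +3): 15 + 3 = 18.
Final offense level: 18.
Criminal history: 19 prior points → Category Extensive (17+).
Level 18 falls in the 15-19 band.
Grid: Level 15-19 × Category Extensive = 97-103 months.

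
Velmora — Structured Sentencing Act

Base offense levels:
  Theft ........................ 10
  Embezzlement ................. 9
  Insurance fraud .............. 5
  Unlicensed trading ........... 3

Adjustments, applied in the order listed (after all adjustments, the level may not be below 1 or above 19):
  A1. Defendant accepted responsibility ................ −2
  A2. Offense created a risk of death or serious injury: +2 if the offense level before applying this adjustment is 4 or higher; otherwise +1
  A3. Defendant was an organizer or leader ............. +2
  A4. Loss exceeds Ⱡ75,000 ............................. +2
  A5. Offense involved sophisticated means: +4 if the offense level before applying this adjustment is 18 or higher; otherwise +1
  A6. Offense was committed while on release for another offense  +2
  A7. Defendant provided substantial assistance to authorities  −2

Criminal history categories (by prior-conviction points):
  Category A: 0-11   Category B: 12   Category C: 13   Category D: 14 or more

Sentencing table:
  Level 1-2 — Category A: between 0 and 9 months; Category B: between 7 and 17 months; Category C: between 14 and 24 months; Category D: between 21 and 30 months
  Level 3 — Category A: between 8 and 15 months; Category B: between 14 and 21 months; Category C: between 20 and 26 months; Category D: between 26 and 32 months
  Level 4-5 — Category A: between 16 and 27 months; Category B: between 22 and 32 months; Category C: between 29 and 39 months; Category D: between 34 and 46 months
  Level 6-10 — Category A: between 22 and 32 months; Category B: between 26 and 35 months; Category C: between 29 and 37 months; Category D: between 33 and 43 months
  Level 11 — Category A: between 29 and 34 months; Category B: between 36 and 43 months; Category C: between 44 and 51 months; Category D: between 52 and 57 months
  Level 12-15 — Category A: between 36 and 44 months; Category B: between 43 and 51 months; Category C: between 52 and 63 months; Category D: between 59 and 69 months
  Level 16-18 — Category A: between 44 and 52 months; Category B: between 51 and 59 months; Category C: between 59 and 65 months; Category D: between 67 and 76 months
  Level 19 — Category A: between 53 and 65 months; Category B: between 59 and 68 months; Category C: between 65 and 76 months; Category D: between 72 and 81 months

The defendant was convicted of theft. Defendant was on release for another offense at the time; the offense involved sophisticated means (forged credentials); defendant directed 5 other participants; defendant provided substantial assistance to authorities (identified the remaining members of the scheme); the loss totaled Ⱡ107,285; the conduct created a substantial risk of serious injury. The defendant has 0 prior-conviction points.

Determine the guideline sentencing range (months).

44-52 months

Base offense level for theft: 10.
A1 does not apply.
A2 applies (level before this adjustment is 10 ≥ 4, so +2): 10 + 2 = 12.
A3 applies: 12 + 2 = 14.
A4 applies: 14 + 2 = 16.
A5 applies (level before this adjustment is 16 < 18, so +1): 16 + 1 = 17.
A6 applies: 17 + 2 = 19.
A7 applies: 19 − 2 = 17.
Final offense level: 17.
Criminal history: 0 prior points → Category A (0-11).
Level 17 falls in the 16-18 band.
Grid: Level 16-18 × Category A = 44-52 months.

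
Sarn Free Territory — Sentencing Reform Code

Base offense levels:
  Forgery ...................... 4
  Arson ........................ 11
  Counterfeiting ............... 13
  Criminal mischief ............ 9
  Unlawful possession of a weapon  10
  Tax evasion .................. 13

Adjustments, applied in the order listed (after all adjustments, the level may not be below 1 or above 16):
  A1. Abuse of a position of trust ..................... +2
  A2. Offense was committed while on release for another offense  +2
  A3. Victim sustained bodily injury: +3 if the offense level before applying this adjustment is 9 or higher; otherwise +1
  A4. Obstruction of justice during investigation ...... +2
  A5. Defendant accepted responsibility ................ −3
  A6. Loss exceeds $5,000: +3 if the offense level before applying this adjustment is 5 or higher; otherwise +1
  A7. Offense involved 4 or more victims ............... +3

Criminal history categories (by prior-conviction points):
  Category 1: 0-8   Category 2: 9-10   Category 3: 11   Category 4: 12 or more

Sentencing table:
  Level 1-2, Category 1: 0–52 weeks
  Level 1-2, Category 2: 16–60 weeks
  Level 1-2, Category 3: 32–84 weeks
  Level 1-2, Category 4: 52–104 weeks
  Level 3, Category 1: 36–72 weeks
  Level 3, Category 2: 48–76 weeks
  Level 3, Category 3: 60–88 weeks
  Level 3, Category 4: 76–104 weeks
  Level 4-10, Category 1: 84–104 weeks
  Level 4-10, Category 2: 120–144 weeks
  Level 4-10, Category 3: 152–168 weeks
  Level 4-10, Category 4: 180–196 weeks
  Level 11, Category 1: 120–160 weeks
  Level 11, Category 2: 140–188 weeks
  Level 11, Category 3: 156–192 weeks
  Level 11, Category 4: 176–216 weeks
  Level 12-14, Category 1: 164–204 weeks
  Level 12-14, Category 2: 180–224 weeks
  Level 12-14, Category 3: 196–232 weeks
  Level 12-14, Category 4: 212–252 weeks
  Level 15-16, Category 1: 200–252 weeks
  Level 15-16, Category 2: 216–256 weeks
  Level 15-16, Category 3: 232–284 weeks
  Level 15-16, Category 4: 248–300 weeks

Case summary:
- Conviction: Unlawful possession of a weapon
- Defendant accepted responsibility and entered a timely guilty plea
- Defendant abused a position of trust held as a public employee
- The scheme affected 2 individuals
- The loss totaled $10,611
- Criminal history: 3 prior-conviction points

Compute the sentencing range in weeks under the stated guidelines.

Base offense level for unlawful possession of a weapon: 10.
A1 applies: 10 + 2 = 12.
A2 does not apply.
A4 does not apply.
A5 applies: 12 − 3 = 9.
A6 applies (level before this adjustment is 9 ≥ 5, so +3): 9 + 3 = 12.
A7 does not apply.
Final offense level: 12.
Criminal history: 3 prior points → Category 1 (0-8).
Level 12 falls in the 12-14 band.
Grid: Level 12-14 × Category 1 = 164-204 weeks.

164-204 weeks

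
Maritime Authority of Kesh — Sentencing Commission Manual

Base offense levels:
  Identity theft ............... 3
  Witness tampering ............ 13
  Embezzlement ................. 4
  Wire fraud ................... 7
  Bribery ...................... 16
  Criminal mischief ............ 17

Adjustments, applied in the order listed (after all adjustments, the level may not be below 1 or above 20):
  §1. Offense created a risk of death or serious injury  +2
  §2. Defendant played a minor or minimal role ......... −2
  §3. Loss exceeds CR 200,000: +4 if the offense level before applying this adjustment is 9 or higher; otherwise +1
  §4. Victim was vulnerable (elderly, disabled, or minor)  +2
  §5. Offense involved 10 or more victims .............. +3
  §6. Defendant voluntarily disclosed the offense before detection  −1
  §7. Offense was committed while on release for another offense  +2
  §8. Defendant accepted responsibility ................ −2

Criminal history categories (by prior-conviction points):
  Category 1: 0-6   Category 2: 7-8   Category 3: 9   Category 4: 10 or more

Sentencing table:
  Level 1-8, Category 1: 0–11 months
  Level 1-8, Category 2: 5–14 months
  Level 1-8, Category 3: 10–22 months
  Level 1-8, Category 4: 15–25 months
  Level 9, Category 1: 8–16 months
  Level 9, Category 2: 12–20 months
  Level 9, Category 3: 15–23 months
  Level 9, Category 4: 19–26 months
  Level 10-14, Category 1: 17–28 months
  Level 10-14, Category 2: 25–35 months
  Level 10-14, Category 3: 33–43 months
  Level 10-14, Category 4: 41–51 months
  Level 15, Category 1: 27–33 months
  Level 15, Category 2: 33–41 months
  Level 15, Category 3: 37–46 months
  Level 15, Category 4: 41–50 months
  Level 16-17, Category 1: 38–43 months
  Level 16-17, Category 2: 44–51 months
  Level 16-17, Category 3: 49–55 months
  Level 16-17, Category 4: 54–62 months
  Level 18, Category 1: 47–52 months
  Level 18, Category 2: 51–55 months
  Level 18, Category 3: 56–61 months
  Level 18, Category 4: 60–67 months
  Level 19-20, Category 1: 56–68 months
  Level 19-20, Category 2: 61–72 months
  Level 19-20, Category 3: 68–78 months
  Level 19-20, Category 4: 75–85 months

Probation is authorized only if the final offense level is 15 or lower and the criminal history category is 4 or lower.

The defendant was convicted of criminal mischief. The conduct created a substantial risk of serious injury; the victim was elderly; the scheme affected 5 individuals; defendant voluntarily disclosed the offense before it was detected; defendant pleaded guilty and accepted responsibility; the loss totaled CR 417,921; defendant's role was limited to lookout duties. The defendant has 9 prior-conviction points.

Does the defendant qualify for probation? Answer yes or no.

Base offense level for criminal mischief: 17.
§1 applies: 17 + 2 = 19.
§2 applies: 19 − 2 = 17.
§3 applies (level before this adjustment is 17 ≥ 9, so +4): 17 + 4 = 21.
§4 applies: 21 + 2 = 23.
§6 applies: 23 − 1 = 22.
§7 does not apply.
§8 applies: 22 − 2 = 20.
Final offense level: 20.
Criminal history: 9 prior points → Category 3 (9).
Level 20 falls in the 19-20 band.
Grid: Level 19-20 × Category 3 = 68-78 months.
Probation check: level 20 > 15 and category 3 ≤ 4 → not eligible.

No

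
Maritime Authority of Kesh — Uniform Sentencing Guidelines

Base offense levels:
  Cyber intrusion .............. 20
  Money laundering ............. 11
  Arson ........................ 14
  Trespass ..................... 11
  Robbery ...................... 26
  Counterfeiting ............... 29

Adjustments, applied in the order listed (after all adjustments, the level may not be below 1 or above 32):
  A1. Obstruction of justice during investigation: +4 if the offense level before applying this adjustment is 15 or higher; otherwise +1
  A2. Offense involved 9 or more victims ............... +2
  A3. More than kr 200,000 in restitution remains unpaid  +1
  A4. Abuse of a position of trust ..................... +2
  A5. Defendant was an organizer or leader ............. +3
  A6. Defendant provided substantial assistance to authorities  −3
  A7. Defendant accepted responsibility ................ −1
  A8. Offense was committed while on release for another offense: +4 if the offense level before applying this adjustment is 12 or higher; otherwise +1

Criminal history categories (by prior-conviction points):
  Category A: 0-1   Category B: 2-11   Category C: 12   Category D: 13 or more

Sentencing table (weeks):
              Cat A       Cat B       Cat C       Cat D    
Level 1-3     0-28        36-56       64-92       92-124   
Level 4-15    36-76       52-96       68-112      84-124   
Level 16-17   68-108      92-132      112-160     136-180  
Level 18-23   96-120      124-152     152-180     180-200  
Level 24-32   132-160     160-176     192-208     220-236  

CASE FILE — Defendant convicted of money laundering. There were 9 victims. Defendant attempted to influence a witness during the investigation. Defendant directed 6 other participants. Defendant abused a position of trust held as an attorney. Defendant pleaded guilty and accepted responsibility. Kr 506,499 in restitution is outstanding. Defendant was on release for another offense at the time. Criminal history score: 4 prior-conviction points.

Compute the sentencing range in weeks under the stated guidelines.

124-152 weeks

Base offense level for money laundering: 11.
A1 applies (level before this adjustment is 11 < 15, so +1): 11 + 1 = 12.
A2 applies: 12 + 2 = 14.
A3 applies: 14 + 1 = 15.
A4 applies: 15 + 2 = 17.
A5 applies: 17 + 3 = 20.
A6 does not apply.
A7 applies: 20 − 1 = 19.
A8 applies (level before this adjustment is 19 ≥ 12, so +4): 19 + 4 = 23.
Final offense level: 23.
Criminal history: 4 prior points → Category B (2-11).
Level 23 falls in the 18-23 band.
Grid: Level 18-23 × Category B = 124-152 weeks.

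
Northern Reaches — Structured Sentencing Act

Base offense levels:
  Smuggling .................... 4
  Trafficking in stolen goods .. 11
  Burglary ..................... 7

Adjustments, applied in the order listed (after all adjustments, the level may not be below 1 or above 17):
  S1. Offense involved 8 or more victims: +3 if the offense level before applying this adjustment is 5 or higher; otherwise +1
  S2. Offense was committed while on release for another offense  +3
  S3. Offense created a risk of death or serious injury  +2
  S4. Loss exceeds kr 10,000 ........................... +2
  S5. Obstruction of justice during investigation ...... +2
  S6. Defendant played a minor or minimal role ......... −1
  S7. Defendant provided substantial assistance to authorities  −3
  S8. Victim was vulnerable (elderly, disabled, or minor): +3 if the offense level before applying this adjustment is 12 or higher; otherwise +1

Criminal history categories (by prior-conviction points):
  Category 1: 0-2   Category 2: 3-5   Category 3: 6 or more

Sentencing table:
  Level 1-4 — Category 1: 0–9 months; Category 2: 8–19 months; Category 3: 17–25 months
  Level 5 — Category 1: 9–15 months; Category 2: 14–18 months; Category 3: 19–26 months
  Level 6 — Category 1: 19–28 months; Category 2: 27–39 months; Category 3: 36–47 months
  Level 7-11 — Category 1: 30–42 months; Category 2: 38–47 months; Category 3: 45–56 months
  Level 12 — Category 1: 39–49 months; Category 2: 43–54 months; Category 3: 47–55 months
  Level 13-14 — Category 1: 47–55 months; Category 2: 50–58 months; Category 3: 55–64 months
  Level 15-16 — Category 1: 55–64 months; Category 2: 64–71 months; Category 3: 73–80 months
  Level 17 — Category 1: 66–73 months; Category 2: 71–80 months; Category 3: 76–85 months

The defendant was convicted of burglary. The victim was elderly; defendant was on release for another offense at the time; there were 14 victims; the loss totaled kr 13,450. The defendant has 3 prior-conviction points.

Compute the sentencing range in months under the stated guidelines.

71-80 months

Base offense level for burglary: 7.
S1 applies (level before this adjustment is 7 ≥ 5, so +3): 7 + 3 = 10.
S2 applies: 10 + 3 = 13.
S3 does not apply.
S4 applies: 13 + 2 = 15.
S6 does not apply.
S7 does not apply.
S8 applies (level before this adjustment is 15 ≥ 12, so +3): 15 + 3 = 18.
Level 18 exceeds the maximum of 17; capped at 17.
Final offense level: 17.
Criminal history: 3 prior points → Category 2 (3-5).
Level 17 falls in the 17 band.
Grid: Level 17 × Category 2 = 71-80 months.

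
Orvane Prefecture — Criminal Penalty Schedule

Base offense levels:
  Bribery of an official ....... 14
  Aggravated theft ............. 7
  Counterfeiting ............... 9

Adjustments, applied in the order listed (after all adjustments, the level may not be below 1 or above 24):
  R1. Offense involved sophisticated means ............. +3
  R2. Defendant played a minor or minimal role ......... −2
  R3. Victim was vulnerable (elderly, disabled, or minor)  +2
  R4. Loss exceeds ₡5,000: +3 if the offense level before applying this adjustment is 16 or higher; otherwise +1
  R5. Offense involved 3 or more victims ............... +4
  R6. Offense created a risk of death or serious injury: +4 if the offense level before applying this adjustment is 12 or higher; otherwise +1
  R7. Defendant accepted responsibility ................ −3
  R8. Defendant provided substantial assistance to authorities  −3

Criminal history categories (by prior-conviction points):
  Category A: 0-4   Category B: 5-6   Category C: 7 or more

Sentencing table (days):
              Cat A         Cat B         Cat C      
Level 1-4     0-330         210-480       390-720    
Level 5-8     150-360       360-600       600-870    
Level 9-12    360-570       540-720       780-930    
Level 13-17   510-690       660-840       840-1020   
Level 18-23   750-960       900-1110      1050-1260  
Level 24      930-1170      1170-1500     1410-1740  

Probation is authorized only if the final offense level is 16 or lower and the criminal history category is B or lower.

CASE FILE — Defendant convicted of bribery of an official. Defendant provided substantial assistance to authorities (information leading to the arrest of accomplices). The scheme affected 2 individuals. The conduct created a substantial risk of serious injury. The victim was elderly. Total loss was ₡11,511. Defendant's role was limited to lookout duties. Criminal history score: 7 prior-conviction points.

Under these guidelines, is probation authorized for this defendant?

Base offense level for bribery of an official: 14.
R1 does not apply.
R2 applies: 14 − 2 = 12.
R3 applies: 12 + 2 = 14.
R4 applies (level before this adjustment is 14 < 16, so +1): 14 + 1 = 15.
R6 applies (level before this adjustment is 15 ≥ 12, so +4): 15 + 4 = 19.
R7 does not apply.
R8 applies: 19 − 3 = 16.
Final offense level: 16.
Criminal history: 7 prior points → Category C (7+).
Level 16 falls in the 13-17 band.
Grid: Level 13-17 × Category C = 840-1020 days.
Probation check: level 16 ≤ 16 and category C > B → not eligible.

No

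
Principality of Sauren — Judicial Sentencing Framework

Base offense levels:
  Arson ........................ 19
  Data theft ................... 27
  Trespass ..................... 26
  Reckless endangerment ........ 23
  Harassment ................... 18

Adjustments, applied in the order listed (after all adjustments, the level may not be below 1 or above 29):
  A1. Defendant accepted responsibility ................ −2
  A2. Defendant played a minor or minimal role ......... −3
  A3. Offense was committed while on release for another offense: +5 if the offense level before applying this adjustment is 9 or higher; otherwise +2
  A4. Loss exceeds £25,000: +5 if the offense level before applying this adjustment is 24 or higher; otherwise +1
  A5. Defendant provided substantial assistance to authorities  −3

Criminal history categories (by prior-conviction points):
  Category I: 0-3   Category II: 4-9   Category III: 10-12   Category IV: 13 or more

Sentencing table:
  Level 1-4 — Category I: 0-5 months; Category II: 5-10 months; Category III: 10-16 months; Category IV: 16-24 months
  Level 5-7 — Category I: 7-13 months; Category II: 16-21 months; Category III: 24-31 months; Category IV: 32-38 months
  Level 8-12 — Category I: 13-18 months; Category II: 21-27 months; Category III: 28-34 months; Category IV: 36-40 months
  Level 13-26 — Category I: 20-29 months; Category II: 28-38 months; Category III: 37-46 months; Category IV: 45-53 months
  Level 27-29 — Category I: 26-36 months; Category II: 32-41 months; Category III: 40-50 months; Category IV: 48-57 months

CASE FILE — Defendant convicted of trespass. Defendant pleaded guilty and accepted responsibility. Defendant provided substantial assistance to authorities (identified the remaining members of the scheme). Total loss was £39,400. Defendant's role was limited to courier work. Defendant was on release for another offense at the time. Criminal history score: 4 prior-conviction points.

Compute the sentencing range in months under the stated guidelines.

32-41 months

Base offense level for trespass: 26.
A1 applies: 26 − 2 = 24.
A2 applies: 24 − 3 = 21.
A3 applies (level before this adjustment is 21 ≥ 9, so +5): 21 + 5 = 26.
A4 applies (level before this adjustment is 26 ≥ 24, so +5): 26 + 5 = 31.
A5 applies: 31 − 3 = 28.
Final offense level: 28.
Criminal history: 4 prior points → Category II (4-9).
Level 28 falls in the 27-29 band.
Grid: Level 27-29 × Category II = 32-41 months.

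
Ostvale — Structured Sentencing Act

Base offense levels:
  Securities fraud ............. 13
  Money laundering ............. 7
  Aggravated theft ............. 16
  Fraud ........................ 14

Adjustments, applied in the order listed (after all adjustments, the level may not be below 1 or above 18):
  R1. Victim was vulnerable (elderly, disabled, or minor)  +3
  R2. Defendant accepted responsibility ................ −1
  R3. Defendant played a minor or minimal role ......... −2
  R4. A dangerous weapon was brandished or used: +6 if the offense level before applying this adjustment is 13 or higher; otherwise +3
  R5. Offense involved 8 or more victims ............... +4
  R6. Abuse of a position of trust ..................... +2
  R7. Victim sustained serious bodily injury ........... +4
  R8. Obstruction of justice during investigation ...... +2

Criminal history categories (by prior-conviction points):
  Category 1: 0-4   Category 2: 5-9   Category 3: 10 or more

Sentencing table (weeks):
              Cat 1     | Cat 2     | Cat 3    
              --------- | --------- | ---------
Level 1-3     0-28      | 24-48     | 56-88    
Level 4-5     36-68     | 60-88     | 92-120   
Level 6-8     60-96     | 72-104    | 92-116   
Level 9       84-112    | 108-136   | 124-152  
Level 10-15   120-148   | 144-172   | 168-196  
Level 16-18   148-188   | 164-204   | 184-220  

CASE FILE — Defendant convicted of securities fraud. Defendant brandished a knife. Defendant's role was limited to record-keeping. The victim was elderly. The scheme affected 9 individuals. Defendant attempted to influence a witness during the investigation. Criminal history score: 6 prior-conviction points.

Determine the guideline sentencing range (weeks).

Base offense level for securities fraud: 13.
R1 applies: 13 + 3 = 16.
R2 does not apply.
R3 applies: 16 − 2 = 14.
R4 applies (level before this adjustment is 14 ≥ 13, so +6): 14 + 6 = 20.
R5 applies: 20 + 4 = 24.
R8 applies: 24 + 2 = 26.
Level 26 exceeds the maximum of 18; capped at 18.
Final offense level: 18.
Criminal history: 6 prior points → Category 2 (5-9).
Level 18 falls in the 16-18 band.
Grid: Level 16-18 × Category 2 = 164-204 weeks.

164-204 weeks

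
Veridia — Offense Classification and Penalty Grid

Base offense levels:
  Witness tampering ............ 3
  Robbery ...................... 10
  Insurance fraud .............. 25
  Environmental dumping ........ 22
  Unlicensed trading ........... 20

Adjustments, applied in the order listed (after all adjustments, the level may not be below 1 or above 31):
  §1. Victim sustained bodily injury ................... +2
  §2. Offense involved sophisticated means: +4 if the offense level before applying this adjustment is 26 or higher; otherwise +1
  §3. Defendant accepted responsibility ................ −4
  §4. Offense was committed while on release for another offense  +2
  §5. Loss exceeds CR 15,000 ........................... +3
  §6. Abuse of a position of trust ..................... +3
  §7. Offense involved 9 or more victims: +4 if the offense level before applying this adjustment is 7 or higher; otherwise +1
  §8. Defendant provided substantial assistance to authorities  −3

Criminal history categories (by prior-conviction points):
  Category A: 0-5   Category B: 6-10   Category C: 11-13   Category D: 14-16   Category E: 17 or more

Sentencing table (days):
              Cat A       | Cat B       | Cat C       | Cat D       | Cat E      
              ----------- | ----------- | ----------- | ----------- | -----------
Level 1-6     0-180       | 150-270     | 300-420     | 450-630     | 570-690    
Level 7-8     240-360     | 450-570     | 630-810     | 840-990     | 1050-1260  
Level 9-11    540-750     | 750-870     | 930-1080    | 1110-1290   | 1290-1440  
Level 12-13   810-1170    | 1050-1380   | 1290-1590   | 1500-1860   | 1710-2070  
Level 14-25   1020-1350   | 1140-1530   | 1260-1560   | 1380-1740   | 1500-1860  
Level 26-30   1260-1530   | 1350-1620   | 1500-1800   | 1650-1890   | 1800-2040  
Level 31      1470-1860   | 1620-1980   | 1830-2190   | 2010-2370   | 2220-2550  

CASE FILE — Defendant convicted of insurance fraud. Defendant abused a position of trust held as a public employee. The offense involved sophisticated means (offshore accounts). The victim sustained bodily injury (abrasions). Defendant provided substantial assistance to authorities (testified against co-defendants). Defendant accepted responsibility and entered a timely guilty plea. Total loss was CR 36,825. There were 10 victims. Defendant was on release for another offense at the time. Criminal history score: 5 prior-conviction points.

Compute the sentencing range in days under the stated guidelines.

1470-1860 days

Base offense level for insurance fraud: 25.
§1 applies: 25 + 2 = 27.
§2 applies (level before this adjustment is 27 ≥ 26, so +4): 27 + 4 = 31.
§3 applies: 31 − 4 = 27.
§4 applies: 27 + 2 = 29.
§5 applies: 29 + 3 = 32.
§6 applies: 32 + 3 = 35.
§7 applies (level before this adjustment is 35 ≥ 7, so +4): 35 + 4 = 39.
§8 applies: 39 − 3 = 36.
Level 36 exceeds the maximum of 31; capped at 31.
Final offense level: 31.
Criminal history: 5 prior points → Category A (0-5).
Level 31 falls in the 31 band.
Grid: Level 31 × Category A = 1470-1860 days.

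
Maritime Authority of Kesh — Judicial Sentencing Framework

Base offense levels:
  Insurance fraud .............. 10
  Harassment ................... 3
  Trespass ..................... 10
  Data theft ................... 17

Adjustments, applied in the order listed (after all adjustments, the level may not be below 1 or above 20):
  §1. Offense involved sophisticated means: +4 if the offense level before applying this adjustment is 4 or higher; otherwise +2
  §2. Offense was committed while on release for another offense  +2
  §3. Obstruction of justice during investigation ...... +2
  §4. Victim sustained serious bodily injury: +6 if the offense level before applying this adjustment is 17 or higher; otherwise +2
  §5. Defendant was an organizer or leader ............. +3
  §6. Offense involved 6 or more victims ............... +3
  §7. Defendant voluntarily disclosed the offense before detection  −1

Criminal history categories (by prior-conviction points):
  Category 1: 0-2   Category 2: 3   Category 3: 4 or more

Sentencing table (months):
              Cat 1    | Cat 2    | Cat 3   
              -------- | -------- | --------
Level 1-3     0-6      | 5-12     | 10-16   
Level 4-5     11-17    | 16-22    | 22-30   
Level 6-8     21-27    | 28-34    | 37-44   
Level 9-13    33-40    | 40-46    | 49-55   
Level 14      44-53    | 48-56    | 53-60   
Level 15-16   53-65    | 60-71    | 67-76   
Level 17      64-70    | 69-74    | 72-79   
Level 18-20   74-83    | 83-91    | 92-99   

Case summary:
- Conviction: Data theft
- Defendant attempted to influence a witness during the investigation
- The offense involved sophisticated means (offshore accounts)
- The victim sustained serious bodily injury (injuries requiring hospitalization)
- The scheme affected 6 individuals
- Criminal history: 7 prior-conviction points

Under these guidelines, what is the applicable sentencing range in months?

Base offense level for data theft: 17.
§1 applies (level before this adjustment is 17 ≥ 4, so +4): 17 + 4 = 21.
§2 does not apply.
§3 applies: 21 + 2 = 23.
§4 applies (level before this adjustment is 23 ≥ 17, so +6): 23 + 6 = 29.
§5 does not apply.
§6 applies: 29 + 3 = 32.
Level 32 exceeds the maximum of 20; capped at 20.
Final offense level: 20.
Criminal history: 7 prior points → Category 3 (4+).
Level 20 falls in the 18-20 band.
Grid: Level 18-20 × Category 3 = 92-99 months.

92-99 months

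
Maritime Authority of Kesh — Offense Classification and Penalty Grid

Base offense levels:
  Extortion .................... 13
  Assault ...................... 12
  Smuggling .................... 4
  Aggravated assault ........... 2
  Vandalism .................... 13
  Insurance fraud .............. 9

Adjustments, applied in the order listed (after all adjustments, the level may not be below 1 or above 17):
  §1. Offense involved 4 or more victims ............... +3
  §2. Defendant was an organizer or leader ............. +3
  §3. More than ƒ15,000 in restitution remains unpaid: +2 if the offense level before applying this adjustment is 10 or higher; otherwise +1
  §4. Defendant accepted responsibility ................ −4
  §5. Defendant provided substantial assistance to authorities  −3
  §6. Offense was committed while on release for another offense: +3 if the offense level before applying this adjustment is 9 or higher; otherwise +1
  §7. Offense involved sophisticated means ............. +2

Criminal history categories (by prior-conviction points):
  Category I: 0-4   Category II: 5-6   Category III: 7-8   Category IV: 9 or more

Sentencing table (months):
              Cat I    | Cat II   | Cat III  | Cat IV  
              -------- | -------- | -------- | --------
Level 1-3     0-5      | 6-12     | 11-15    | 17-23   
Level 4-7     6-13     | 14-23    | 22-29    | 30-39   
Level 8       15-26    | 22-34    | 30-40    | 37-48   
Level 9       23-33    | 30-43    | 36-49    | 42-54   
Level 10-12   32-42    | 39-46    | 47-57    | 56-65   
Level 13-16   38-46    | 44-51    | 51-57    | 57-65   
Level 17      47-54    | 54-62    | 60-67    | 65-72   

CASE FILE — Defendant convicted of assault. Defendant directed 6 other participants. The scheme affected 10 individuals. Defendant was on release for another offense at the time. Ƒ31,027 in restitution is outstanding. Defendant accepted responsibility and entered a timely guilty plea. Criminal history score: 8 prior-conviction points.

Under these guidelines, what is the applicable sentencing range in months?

Base offense level for assault: 12.
§1 applies: 12 + 3 = 15.
§2 applies: 15 + 3 = 18.
§3 applies (level before this adjustment is 18 ≥ 10, so +2): 18 + 2 = 20.
§4 applies: 20 − 4 = 16.
§5 does not apply.
§6 applies (level before this adjustment is 16 ≥ 9, so +3): 16 + 3 = 19.
§7 does not apply.
Level 19 exceeds the maximum of 17; capped at 17.
Final offense level: 17.
Criminal history: 8 prior points → Category III (7-8).
Level 17 falls in the 17 band.
Grid: Level 17 × Category III = 60-67 months.

60-67 months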